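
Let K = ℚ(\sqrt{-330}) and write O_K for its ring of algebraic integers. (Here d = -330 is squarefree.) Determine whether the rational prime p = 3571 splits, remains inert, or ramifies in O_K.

inert — (3571) stays prime in O_K

d = -330 ≡ 2 (mod 4), so O_K = ℤ[√-330] and disc(K) = 4d = -1320.
Since gcd(3571, -1320) = 1 the prime 3571 does not ramify.
Legendre symbol by Euler's criterion: (-330/3571) ≡ (-330)^1785 ≡ 3570 (mod 3571), i.e. (-330/3571) = -1.
Legendre symbol -1 ⇒ 3571 is inert.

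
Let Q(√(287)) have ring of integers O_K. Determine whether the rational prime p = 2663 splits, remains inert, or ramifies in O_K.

split — (2663) = 𝔭₁𝔭₂ with 𝔭₁ ≠ 𝔭₂

287 mod 4 = 3, hence disc K = 4·287 = 1148 and O_K = ℤ[√287].
Since gcd(2663, 1148) = 1 the prime 2663 does not ramify.
(287/2663) = 287^1331 mod 2663 = 1, giving Legendre symbol 1.
Legendre symbol 1 ⇒ 2663 is split.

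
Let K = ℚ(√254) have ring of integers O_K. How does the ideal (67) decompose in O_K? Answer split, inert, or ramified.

inert — (67) stays prime in O_K

Since 254 ≢ 1 mod 4, the ring of integers is ℤ[√254] with discriminant 4·254 = 1016.
67 ∤ 1016, so 67 is unramified.
Euler's criterion: 254^33 mod 67 = 66. Thus (254|67) = -1.
Legendre symbol -1 ⇒ 67 is inert.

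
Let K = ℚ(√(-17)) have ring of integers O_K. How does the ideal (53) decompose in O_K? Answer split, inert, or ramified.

split — (53) = 𝔭₁𝔭₂ with 𝔭₁ ≠ 𝔭₂

d = -17 ≡ 3 (mod 4), so O_K = ℤ[√-17] and disc(K) = 4d = -68.
Since gcd(53, -68) = 1 the prime 53 does not ramify.
Legendre symbol by Euler's criterion: (-17/53) ≡ (-17)^26 ≡ 1 (mod 53), i.e. (-17/53) = 1.
Legendre symbol 1 ⇒ 53 is split.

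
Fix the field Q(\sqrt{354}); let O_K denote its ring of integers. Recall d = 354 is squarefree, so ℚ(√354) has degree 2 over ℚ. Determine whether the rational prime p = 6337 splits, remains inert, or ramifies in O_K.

Since 354 ≢ 1 mod 4, the ring of integers is ℤ[√354] with discriminant 4·354 = 1416.
disc(K) = 1416 is not divisible by 6337; 6337 is unramified.
Euler's criterion: 354^3168 mod 6337 = 6336. Thus (354|6337) = -1.
Legendre symbol -1 ⇒ 6337 is inert.

remains prime (inert)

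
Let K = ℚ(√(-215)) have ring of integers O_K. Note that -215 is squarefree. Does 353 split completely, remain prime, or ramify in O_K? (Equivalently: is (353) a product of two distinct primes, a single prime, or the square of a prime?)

-215 mod 4 = 1, hence disc K = -215 and O_K = ℤ[(1+√-215)/2].
353 ∤ -215, so 353 is unramified.
Legendre symbol by Euler's criterion: (-215/353) ≡ (-215)^176 ≡ 352 (mod 353), i.e. (-215/353) = -1.
Legendre symbol -1 ⇒ 353 is inert.

353 remains inert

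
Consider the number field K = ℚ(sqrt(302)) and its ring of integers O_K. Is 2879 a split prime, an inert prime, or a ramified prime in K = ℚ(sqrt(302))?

Since 302 ≢ 1 mod 4, the ring of integers is ℤ[√302] with discriminant 4·302 = 1208.
2879 ∤ 1208, so 2879 is unramified.
Euler's criterion: 302^1439 mod 2879 = 2878. Thus (302|2879) = -1.
(302/2879) = -1, so 2879 is inert.

2879 remains inert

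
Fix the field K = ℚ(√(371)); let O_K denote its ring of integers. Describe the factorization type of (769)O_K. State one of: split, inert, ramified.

769 splits in O_K

371 mod 4 = 3, hence disc K = 4·371 = 1484 and O_K = ℤ[√371].
disc(K) = 1484 is not divisible by 769; 769 is unramified.
Euler's criterion: 371^384 mod 769 = 1. Thus (371|769) = 1.
d is a quadratic residue mod p, hence 769 splits in O_K.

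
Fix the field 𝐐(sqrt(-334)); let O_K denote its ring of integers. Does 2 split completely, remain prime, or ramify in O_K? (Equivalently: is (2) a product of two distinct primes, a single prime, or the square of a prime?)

ramified

d = -334 ≡ 2 (mod 4), so O_K = ℤ[√-334] and disc(K) = 4d = -1336.
disc(K) = -1336 = 2·(-668), so p = 2 is ramified.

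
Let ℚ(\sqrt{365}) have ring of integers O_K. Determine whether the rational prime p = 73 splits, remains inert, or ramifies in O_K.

ramifies in O_K

d = 365 ≡ 1 (mod 4), so O_K = ℤ[(1+√365)/2] and disc(K) = d = 365.
Ramification test: 73 | 365. The prime 73 ramifies in K.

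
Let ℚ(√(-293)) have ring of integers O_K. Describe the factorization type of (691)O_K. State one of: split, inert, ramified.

-293 mod 4 = 3, hence disc K = 4·(-293) = -1172 and O_K = ℤ[√-293].
disc(K) = -1172 is not divisible by 691; 691 is unramified.
Euler's criterion: (-293)^345 mod 691 = 1. Thus (-293|691) = 1.
d is a quadratic residue mod p, hence 691 splits in O_K.

split — (691) = 𝔭₁𝔭₂ with 𝔭₁ ≠ 𝔭₂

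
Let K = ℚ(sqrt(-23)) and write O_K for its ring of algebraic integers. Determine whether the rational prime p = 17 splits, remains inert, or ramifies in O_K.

d = -23 ≡ 1 (mod 4), so O_K = ℤ[(1+√-23)/2] and disc(K) = d = -23.
Since gcd(17, -23) = 1 the prime 17 does not ramify.
(-23/17) = 11^8 mod 17 = 16, giving Legendre symbol -1.
(-23/17) = -1, so 17 is inert.

p is inert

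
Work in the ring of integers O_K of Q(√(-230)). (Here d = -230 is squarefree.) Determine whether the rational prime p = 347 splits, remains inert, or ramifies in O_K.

d = -230 ≡ 2 (mod 4), so O_K = ℤ[√-230] and disc(K) = 4d = -920.
347 ∤ -920, so 347 is unramified.
Euler's criterion: (-230)^173 mod 347 = 1. Thus (-230|347) = 1.
Legendre symbol 1 ⇒ 347 is split.

split — (347) = 𝔭₁𝔭₂ with 𝔭₁ ≠ 𝔭₂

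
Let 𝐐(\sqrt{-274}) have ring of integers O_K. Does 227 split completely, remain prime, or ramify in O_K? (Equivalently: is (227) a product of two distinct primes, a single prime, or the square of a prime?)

-274 mod 4 = 2, hence disc K = 4·(-274) = -1096 and O_K = ℤ[√-274].
Since gcd(227, -1096) = 1 the prime 227 does not ramify.
(-274/227) = 180^113 mod 227 = 226, giving Legendre symbol -1.
(-274/227) = -1, so 227 is inert.

inert — (227) stays prime in O_K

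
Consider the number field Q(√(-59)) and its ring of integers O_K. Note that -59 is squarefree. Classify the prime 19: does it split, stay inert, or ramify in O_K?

-59 mod 4 = 1, hence disc K = -59 and O_K = ℤ[(1+√-59)/2].
19 ∤ -59, so 19 is unramified.
Compute (-59/19) via Euler: 17^((19-1)/2) mod 19 = 1, so (-59/19) = 1.
(-59/19) = 1, so 19 splits.

split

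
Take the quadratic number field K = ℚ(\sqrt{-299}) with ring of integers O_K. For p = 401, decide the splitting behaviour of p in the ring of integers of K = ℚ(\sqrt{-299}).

-299 mod 4 = 1, hence disc K = -299 and O_K = ℤ[(1+√-299)/2].
disc(K) = -299 is not divisible by 401; 401 is unramified.
Legendre symbol by Euler's criterion: (-299/401) ≡ (-299)^200 ≡ 1 (mod 401), i.e. (-299/401) = 1.
(-299/401) = 1, so 401 splits.

p splits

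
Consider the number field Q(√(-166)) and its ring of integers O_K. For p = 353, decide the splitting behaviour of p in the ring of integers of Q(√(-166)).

Since -166 ≢ 1 mod 4, the ring of integers is ℤ[√-166] with discriminant 4·(-166) = -664.
disc(K) = -664 is not divisible by 353; 353 is unramified.
(-166/353) = 187^176 mod 353 = 1, giving Legendre symbol 1.
Legendre symbol 1 ⇒ 353 is split.

splits completely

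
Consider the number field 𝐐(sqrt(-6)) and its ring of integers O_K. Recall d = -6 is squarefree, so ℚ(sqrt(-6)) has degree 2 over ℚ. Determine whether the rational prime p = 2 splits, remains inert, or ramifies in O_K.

ramifies in O_K

Since -6 ≢ 1 mod 4, the ring of integers is ℤ[√-6] with discriminant 4·(-6) = -24.
disc(K) = -24 = 2·(-12), so p = 2 is ramified.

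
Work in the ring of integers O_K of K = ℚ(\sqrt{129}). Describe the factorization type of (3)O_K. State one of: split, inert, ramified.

ramifies in O_K

Since 129 ≡ 1 mod 4, the ring of integers is ℤ[(1+√129)/2] with discriminant 129.
3 divides disc(K) = 129, so 3 ramifies.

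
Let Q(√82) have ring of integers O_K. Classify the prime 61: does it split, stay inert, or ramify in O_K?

82 mod 4 = 2, hence disc K = 4·82 = 328 and O_K = ℤ[√82].
61 ∤ 328, so 61 is unramified.
(82/61) = 21^30 mod 61 = 60, giving Legendre symbol -1.
(82/61) = -1, so 61 is inert.

remains prime (inert)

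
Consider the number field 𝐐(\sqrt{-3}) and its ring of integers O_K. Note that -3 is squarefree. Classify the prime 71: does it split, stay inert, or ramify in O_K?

Since -3 ≡ 1 mod 4, the ring of integers is ℤ[(1+√-3)/2] with discriminant -3.
Since gcd(71, -3) = 1 the prime 71 does not ramify.
Compute (-3/71) via Euler: 68^((71-1)/2) mod 71 = 70, so (-3/71) = -1.
d is a non-residue mod p, hence 71 remains inert in O_K.

remains prime (inert)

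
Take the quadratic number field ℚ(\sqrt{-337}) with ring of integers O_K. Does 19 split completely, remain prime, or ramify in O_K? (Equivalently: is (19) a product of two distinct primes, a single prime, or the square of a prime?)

-337 mod 4 = 3, hence disc K = 4·(-337) = -1348 and O_K = ℤ[√-337].
disc(K) = -1348 is not divisible by 19; 19 is unramified.
Compute (-337/19) via Euler: 5^((19-1)/2) mod 19 = 1, so (-337/19) = 1.
Legendre symbol 1 ⇒ 19 is split.

split — (19) = 𝔭₁𝔭₂ with 𝔭₁ ≠ 𝔭₂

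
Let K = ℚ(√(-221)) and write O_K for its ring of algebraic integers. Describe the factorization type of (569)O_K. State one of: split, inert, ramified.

p splits

d = -221 ≡ 3 (mod 4), so O_K = ℤ[√-221] and disc(K) = 4d = -884.
Since gcd(569, -884) = 1 the prime 569 does not ramify.
Euler's criterion: (-221)^284 mod 569 = 1. Thus (-221|569) = 1.
Legendre symbol 1 ⇒ 569 is split.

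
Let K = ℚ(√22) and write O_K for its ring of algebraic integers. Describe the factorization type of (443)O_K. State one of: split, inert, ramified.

22 mod 4 = 2, hence disc K = 4·22 = 88 and O_K = ℤ[√22].
Since gcd(443, 88) = 1 the prime 443 does not ramify.
Compute (22/443) via Euler: 22^((443-1)/2) mod 443 = 1, so (22/443) = 1.
Legendre symbol 1 ⇒ 443 is split.

443 splits in O_K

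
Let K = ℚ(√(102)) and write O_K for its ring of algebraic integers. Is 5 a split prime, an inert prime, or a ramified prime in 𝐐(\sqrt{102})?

Since 102 ≢ 1 mod 4, the ring of integers is ℤ[√102] with discriminant 4·102 = 408.
Since gcd(5, 408) = 1 the prime 5 does not ramify.
Legendre symbol by Euler's criterion: (102/5) ≡ 102^2 ≡ 4 (mod 5), i.e. (102/5) = -1.
Legendre symbol -1 ⇒ 5 is inert.

remains prime (inert)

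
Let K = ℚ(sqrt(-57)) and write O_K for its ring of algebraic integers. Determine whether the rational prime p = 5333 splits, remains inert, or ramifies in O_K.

split

-57 mod 4 = 3, hence disc K = 4·(-57) = -228 and O_K = ℤ[√-57].
disc(K) = -228 is not divisible by 5333; 5333 is unramified.
Compute (-57/5333) via Euler: 5276^((5333-1)/2) mod 5333 = 1, so (-57/5333) = 1.
d is a quadratic residue mod p, hence 5333 splits in O_K.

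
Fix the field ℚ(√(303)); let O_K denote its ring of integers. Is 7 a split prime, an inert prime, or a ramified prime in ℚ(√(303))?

splits completely

d = 303 ≡ 3 (mod 4), so O_K = ℤ[√303] and disc(K) = 4d = 1212.
7 ∤ 1212, so 7 is unramified.
Legendre symbol by Euler's criterion: (303/7) ≡ 303^3 ≡ 1 (mod 7), i.e. (303/7) = 1.
(303/7) = 1, so 7 splits.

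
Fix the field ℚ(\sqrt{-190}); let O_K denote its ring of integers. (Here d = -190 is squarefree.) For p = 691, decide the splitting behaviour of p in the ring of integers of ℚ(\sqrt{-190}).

remains prime (inert)

d = -190 ≡ 2 (mod 4), so O_K = ℤ[√-190] and disc(K) = 4d = -760.
disc(K) = -760 is not divisible by 691; 691 is unramified.
(-190/691) = 501^345 mod 691 = 690, giving Legendre symbol -1.
d is a non-residue mod p, hence 691 remains inert in O_K.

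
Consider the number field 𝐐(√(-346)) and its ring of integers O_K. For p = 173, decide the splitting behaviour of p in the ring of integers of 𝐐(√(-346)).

-346 mod 4 = 2, hence disc K = 4·(-346) = -1384 and O_K = ℤ[√-346].
disc(K) = -1384 = 173·(-8), so p = 173 is ramified.

ramifies in O_K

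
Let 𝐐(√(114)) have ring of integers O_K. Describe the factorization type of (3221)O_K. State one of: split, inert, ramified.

114 mod 4 = 2, hence disc K = 4·114 = 456 and O_K = ℤ[√114].
Since gcd(3221, 456) = 1 the prime 3221 does not ramify.
Legendre symbol by Euler's criterion: (114/3221) ≡ 114^1610 ≡ 3220 (mod 3221), i.e. (114/3221) = -1.
(114/3221) = -1, so 3221 is inert.

p is inert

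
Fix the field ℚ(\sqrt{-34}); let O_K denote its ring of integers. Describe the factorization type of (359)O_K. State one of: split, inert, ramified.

remains prime (inert)

d = -34 ≡ 2 (mod 4), so O_K = ℤ[√-34] and disc(K) = 4d = -136.
359 ∤ -136, so 359 is unramified.
Legendre symbol by Euler's criterion: (-34/359) ≡ (-34)^179 ≡ 358 (mod 359), i.e. (-34/359) = -1.
d is a non-residue mod p, hence 359 remains inert in O_K.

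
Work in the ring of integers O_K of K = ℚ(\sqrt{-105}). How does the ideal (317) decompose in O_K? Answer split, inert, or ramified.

317 splits in O_K

-105 mod 4 = 3, hence disc K = 4·(-105) = -420 and O_K = ℤ[√-105].
317 ∤ -420, so 317 is unramified.
Euler's criterion: (-105)^158 mod 317 = 1. Thus (-105|317) = 1.
Legendre symbol 1 ⇒ 317 is split.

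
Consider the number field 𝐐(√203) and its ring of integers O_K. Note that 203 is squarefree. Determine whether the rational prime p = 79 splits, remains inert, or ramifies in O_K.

203 mod 4 = 3, hence disc K = 4·203 = 812 and O_K = ℤ[√203].
disc(K) = 812 is not divisible by 79; 79 is unramified.
Euler's criterion: 203^39 mod 79 = 1. Thus (203|79) = 1.
d is a quadratic residue mod p, hence 79 splits in O_K.

splits completely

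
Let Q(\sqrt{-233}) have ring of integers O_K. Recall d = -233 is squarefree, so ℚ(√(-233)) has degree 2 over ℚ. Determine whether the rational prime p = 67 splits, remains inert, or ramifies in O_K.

d = -233 ≡ 3 (mod 4), so O_K = ℤ[√-233] and disc(K) = 4d = -932.
disc(K) = -932 is not divisible by 67; 67 is unramified.
(-233/67) = 35^33 mod 67 = 1, giving Legendre symbol 1.
(-233/67) = 1, so 67 splits.

p splits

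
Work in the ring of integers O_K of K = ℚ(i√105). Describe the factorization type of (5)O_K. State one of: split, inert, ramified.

ramified

Since -105 ≢ 1 mod 4, the ring of integers is ℤ[√-105] with discriminant 4·(-105) = -420.
5 divides disc(K) = -420, so 5 ramifies.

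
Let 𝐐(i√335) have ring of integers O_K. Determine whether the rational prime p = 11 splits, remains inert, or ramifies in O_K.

remains prime (inert)

Since -335 ≡ 1 mod 4, the ring of integers is ℤ[(1+√-335)/2] with discriminant -335.
11 ∤ -335, so 11 is unramified.
(-335/11) = 6^5 mod 11 = 10, giving Legendre symbol -1.
(-335/11) = -1, so 11 is inert.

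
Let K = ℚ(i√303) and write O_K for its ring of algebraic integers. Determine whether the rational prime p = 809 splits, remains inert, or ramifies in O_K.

-303 mod 4 = 1, hence disc K = -303 and O_K = ℤ[(1+√-303)/2].
disc(K) = -303 is not divisible by 809; 809 is unramified.
Euler's criterion: (-303)^404 mod 809 = 808. Thus (-303|809) = -1.
Legendre symbol -1 ⇒ 809 is inert.

inert — (809) stays prime in O_K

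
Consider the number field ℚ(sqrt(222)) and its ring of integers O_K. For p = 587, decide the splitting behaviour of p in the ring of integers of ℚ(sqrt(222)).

splits completely

222 mod 4 = 2, hence disc K = 4·222 = 888 and O_K = ℤ[√222].
587 ∤ 888, so 587 is unramified.
Euler's criterion: 222^293 mod 587 = 1. Thus (222|587) = 1.
(222/587) = 1, so 587 splits.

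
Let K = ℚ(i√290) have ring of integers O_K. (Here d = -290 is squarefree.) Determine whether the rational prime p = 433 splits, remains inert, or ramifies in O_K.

433 splits in O_K

-290 mod 4 = 2, hence disc K = 4·(-290) = -1160 and O_K = ℤ[√-290].
Since gcd(433, -1160) = 1 the prime 433 does not ramify.
(-290/433) = 143^216 mod 433 = 1, giving Legendre symbol 1.
(-290/433) = 1, so 433 splits.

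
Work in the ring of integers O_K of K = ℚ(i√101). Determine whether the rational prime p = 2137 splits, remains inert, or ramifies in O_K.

split

Since -101 ≢ 1 mod 4, the ring of integers is ℤ[√-101] with discriminant 4·(-101) = -404.
2137 ∤ -404, so 2137 is unramified.
Euler's criterion: (-101)^1068 mod 2137 = 1. Thus (-101|2137) = 1.
Legendre symbol 1 ⇒ 2137 is split.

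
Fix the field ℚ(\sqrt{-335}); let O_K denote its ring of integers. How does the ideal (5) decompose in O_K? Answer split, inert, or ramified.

Since -335 ≡ 1 mod 4, the ring of integers is ℤ[(1+√-335)/2] with discriminant -335.
5 divides disc(K) = -335, so 5 ramifies.

ramifies in O_K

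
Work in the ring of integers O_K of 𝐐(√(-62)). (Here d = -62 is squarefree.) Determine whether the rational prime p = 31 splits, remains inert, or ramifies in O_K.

-62 mod 4 = 2, hence disc K = 4·(-62) = -248 and O_K = ℤ[√-62].
disc(K) = -248 = 31·(-8), so p = 31 is ramified.

ramified — (31) = 𝔭²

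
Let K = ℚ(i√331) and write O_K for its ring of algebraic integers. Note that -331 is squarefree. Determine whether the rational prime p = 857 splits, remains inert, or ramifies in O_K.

split — (857) = 𝔭₁𝔭₂ with 𝔭₁ ≠ 𝔭₂

-331 mod 4 = 1, hence disc K = -331 and O_K = ℤ[(1+√-331)/2].
857 ∤ -331, so 857 is unramified.
Euler's criterion: (-331)^428 mod 857 = 1. Thus (-331|857) = 1.
(-331/857) = 1, so 857 splits.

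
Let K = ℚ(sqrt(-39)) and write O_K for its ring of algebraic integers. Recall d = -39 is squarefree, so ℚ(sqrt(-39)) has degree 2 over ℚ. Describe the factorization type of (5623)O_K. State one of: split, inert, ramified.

d = -39 ≡ 1 (mod 4), so O_K = ℤ[(1+√-39)/2] and disc(K) = d = -39.
5623 ∤ -39, so 5623 is unramified.
Euler's criterion: (-39)^2811 mod 5623 = 5622. Thus (-39|5623) = -1.
(-39/5623) = -1, so 5623 is inert.

inert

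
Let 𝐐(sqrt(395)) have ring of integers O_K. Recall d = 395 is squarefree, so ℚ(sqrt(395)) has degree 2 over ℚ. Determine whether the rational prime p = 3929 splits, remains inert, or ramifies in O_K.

p is inert

Since 395 ≢ 1 mod 4, the ring of integers is ℤ[√395] with discriminant 4·395 = 1580.
3929 ∤ 1580, so 3929 is unramified.
(395/3929) = 395^1964 mod 3929 = 3928, giving Legendre symbol -1.
(395/3929) = -1, so 3929 is inert.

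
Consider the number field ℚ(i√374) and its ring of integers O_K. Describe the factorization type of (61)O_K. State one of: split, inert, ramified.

61 remains inert

-374 mod 4 = 2, hence disc K = 4·(-374) = -1496 and O_K = ℤ[√-374].
Since gcd(61, -1496) = 1 the prime 61 does not ramify.
Euler's criterion: (-374)^30 mod 61 = 60. Thus (-374|61) = -1.
d is a non-residue mod p, hence 61 remains inert in O_K.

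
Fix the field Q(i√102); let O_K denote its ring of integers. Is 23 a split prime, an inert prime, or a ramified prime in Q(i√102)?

Since -102 ≢ 1 mod 4, the ring of integers is ℤ[√-102] with discriminant 4·(-102) = -408.
disc(K) = -408 is not divisible by 23; 23 is unramified.
(-102/23) = 13^11 mod 23 = 1, giving Legendre symbol 1.
Legendre symbol 1 ⇒ 23 is split.

split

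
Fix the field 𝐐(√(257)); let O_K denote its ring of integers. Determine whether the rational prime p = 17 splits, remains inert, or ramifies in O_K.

split — (17) = 𝔭₁𝔭₂ with 𝔭₁ ≠ 𝔭₂

d = 257 ≡ 1 (mod 4), so O_K = ℤ[(1+√257)/2] and disc(K) = d = 257.
Since gcd(17, 257) = 1 the prime 17 does not ramify.
Compute (257/17) via Euler: 2^((17-1)/2) mod 17 = 1, so (257/17) = 1.
(257/17) = 1, so 17 splits.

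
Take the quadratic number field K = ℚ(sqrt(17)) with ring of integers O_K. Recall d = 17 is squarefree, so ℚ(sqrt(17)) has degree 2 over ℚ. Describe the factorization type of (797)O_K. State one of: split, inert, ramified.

d = 17 ≡ 1 (mod 4), so O_K = ℤ[(1+√17)/2] and disc(K) = d = 17.
Since gcd(797, 17) = 1 the prime 797 does not ramify.
Legendre symbol by Euler's criterion: (17/797) ≡ 17^398 ≡ 1 (mod 797), i.e. (17/797) = 1.
d is a quadratic residue mod p, hence 797 splits in O_K.

797 splits in O_K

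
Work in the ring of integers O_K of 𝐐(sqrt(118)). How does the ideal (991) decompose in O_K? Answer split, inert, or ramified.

split — (991) = 𝔭₁𝔭₂ with 𝔭₁ ≠ 𝔭₂

d = 118 ≡ 2 (mod 4), so O_K = ℤ[√118] and disc(K) = 4d = 472.
disc(K) = 472 is not divisible by 991; 991 is unramified.
(118/991) = 118^495 mod 991 = 1, giving Legendre symbol 1.
(118/991) = 1, so 991 splits.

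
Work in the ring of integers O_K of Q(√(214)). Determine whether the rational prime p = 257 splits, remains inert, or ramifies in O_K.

257 remains inert

214 mod 4 = 2, hence disc K = 4·214 = 856 and O_K = ℤ[√214].
257 ∤ 856, so 257 is unramified.
(214/257) = 214^128 mod 257 = 256, giving Legendre symbol -1.
d is a non-residue mod p, hence 257 remains inert in O_K.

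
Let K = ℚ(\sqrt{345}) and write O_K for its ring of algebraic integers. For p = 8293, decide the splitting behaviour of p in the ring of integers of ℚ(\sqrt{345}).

Since 345 ≡ 1 mod 4, the ring of integers is ℤ[(1+√345)/2] with discriminant 345.
Since gcd(8293, 345) = 1 the prime 8293 does not ramify.
(345/8293) = 345^4146 mod 8293 = 8292, giving Legendre symbol -1.
(345/8293) = -1, so 8293 is inert.

inert — (8293) stays prime in O_K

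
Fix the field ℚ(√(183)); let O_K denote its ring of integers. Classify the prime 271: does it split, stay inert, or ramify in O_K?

d = 183 ≡ 3 (mod 4), so O_K = ℤ[√183] and disc(K) = 4d = 732.
Since gcd(271, 732) = 1 the prime 271 does not ramify.
Compute (183/271) via Euler: 183^((271-1)/2) mod 271 = 270, so (183/271) = -1.
Legendre symbol -1 ⇒ 271 is inert.

271 remains inert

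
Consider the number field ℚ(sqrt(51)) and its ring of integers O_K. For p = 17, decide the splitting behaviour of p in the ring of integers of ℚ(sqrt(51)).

ramified

51 mod 4 = 3, hence disc K = 4·51 = 204 and O_K = ℤ[√51].
17 divides disc(K) = 204, so 17 ramifies.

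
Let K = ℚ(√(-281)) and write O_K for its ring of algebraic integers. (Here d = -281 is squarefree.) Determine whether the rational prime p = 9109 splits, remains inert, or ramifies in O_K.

d = -281 ≡ 3 (mod 4), so O_K = ℤ[√-281] and disc(K) = 4d = -1124.
9109 ∤ -1124, so 9109 is unramified.
Compute (-281/9109) via Euler: 8828^((9109-1)/2) mod 9109 = 9108, so (-281/9109) = -1.
d is a non-residue mod p, hence 9109 remains inert in O_K.

remains prime (inert)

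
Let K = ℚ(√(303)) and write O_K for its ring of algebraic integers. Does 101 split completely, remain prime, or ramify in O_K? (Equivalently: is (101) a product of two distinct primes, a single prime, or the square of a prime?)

ramified

303 mod 4 = 3, hence disc K = 4·303 = 1212 and O_K = ℤ[√303].
101 divides disc(K) = 1212, so 101 ramifies.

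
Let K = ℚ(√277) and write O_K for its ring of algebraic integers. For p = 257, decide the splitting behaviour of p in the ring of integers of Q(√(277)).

Since 277 ≡ 1 mod 4, the ring of integers is ℤ[(1+√277)/2] with discriminant 277.
disc(K) = 277 is not divisible by 257; 257 is unramified.
(277/257) = 20^128 mod 257 = 256, giving Legendre symbol -1.
d is a non-residue mod p, hence 257 remains inert in O_K.

p is inert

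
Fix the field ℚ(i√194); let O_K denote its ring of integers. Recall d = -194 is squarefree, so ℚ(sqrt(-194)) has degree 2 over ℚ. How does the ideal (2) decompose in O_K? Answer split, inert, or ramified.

ramified — (2) = 𝔭²

Since -194 ≢ 1 mod 4, the ring of integers is ℤ[√-194] with discriminant 4·(-194) = -776.
Ramification test: 2 | -776. The prime 2 ramifies in K.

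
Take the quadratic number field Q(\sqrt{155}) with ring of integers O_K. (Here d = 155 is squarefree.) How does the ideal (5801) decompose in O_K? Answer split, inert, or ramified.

d = 155 ≡ 3 (mod 4), so O_K = ℤ[√155] and disc(K) = 4d = 620.
5801 ∤ 620, so 5801 is unramified.
Compute (155/5801) via Euler: 155^((5801-1)/2) mod 5801 = 1, so (155/5801) = 1.
(155/5801) = 1, so 5801 splits.

split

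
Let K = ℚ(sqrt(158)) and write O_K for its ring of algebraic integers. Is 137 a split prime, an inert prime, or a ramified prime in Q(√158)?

158 mod 4 = 2, hence disc K = 4·158 = 632 and O_K = ℤ[√158].
137 ∤ 632, so 137 is unramified.
(158/137) = 21^68 mod 137 = 136, giving Legendre symbol -1.
(158/137) = -1, so 137 is inert.

p is inert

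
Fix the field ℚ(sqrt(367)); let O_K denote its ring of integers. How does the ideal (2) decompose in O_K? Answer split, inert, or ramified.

367 mod 4 = 3, hence disc K = 4·367 = 1468 and O_K = ℤ[√367].
disc(K) = 1468 = 2·734, so p = 2 is ramified.

ramified — (2) = 𝔭²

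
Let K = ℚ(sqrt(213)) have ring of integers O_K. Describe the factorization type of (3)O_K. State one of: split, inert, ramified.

d = 213 ≡ 1 (mod 4), so O_K = ℤ[(1+√213)/2] and disc(K) = d = 213.
Ramification test: 3 | 213. The prime 3 ramifies in K.

3 is ramified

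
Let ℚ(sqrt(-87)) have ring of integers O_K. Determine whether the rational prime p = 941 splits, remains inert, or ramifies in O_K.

p is inert

-87 mod 4 = 1, hence disc K = -87 and O_K = ℤ[(1+√-87)/2].
941 ∤ -87, so 941 is unramified.
Euler's criterion: (-87)^470 mod 941 = 940. Thus (-87|941) = -1.
Legendre symbol -1 ⇒ 941 is inert.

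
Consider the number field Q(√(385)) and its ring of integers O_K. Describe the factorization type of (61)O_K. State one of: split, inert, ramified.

split

d = 385 ≡ 1 (mod 4), so O_K = ℤ[(1+√385)/2] and disc(K) = d = 385.
61 ∤ 385, so 61 is unramified.
(385/61) = 19^30 mod 61 = 1, giving Legendre symbol 1.
Legendre symbol 1 ⇒ 61 is split.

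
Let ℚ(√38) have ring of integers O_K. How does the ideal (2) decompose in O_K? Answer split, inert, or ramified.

38 mod 4 = 2, hence disc K = 4·38 = 152 and O_K = ℤ[√38].
disc(K) = 152 = 2·76, so p = 2 is ramified.

ramifies in O_K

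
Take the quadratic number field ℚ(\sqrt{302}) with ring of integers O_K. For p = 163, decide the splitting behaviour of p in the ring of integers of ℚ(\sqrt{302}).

302 mod 4 = 2, hence disc K = 4·302 = 1208 and O_K = ℤ[√302].
disc(K) = 1208 is not divisible by 163; 163 is unramified.
Compute (302/163) via Euler: 139^((163-1)/2) mod 163 = 162, so (302/163) = -1.
(302/163) = -1, so 163 is inert.

p is inert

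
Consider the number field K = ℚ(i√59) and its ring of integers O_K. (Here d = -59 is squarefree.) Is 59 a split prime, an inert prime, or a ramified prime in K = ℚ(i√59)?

59 is ramified

d = -59 ≡ 1 (mod 4), so O_K = ℤ[(1+√-59)/2] and disc(K) = d = -59.
Ramification test: 59 | -59. The prime 59 ramifies in K.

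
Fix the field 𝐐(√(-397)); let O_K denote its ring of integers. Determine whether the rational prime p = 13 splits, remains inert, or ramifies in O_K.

inert — (13) stays prime in O_K

d = -397 ≡ 3 (mod 4), so O_K = ℤ[√-397] and disc(K) = 4d = -1588.
Since gcd(13, -1588) = 1 the prime 13 does not ramify.
Euler's criterion: (-397)^6 mod 13 = 12. Thus (-397|13) = -1.
(-397/13) = -1, so 13 is inert.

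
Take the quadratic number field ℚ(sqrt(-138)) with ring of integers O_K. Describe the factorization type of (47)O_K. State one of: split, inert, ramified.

splits completely

d = -138 ≡ 2 (mod 4), so O_K = ℤ[√-138] and disc(K) = 4d = -552.
Since gcd(47, -552) = 1 the prime 47 does not ramify.
Legendre symbol by Euler's criterion: (-138/47) ≡ (-138)^23 ≡ 1 (mod 47), i.e. (-138/47) = 1.
Legendre symbol 1 ⇒ 47 is split.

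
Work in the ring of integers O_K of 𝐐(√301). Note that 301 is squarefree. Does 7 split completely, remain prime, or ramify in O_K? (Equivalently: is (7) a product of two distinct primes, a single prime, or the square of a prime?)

d = 301 ≡ 1 (mod 4), so O_K = ℤ[(1+√301)/2] and disc(K) = d = 301.
7 divides disc(K) = 301, so 7 ramifies.

7 is ramified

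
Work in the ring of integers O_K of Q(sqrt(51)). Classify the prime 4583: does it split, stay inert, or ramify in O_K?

51 mod 4 = 3, hence disc K = 4·51 = 204 and O_K = ℤ[√51].
4583 ∤ 204, so 4583 is unramified.
Legendre symbol by Euler's criterion: (51/4583) ≡ 51^2291 ≡ 4582 (mod 4583), i.e. (51/4583) = -1.
d is a non-residue mod p, hence 4583 remains inert in O_K.

inert — (4583) stays prime in O_K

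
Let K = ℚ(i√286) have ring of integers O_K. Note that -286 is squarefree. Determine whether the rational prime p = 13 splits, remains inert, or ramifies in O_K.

d = -286 ≡ 2 (mod 4), so O_K = ℤ[√-286] and disc(K) = 4d = -1144.
disc(K) = -1144 = 13·(-88), so p = 13 is ramified.

ramified — (13) = 𝔭²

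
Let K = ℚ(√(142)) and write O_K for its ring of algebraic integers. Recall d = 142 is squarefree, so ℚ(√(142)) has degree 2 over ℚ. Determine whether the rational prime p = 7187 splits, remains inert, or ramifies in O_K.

d = 142 ≡ 2 (mod 4), so O_K = ℤ[√142] and disc(K) = 4d = 568.
7187 ∤ 568, so 7187 is unramified.
Compute (142/7187) via Euler: 142^((7187-1)/2) mod 7187 = 1, so (142/7187) = 1.
Legendre symbol 1 ⇒ 7187 is split.

7187 splits in O_K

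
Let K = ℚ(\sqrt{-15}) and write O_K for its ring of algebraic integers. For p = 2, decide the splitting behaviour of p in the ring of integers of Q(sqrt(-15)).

split — (2) = 𝔭₁𝔭₂ with 𝔭₁ ≠ 𝔭₂

-15 mod 4 = 1, hence disc K = -15 and O_K = ℤ[(1+√-15)/2].
2 ∤ -15, so 2 is unramified.
Checking d mod 8: -15 ≡ 1. Hence 2 is split in O_K.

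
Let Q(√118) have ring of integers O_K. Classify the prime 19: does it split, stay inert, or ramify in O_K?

Since 118 ≢ 1 mod 4, the ring of integers is ℤ[√118] with discriminant 4·118 = 472.
disc(K) = 472 is not divisible by 19; 19 is unramified.
Legendre symbol by Euler's criterion: (118/19) ≡ 118^9 ≡ 1 (mod 19), i.e. (118/19) = 1.
d is a quadratic residue mod p, hence 19 splits in O_K.

19 splits in O_K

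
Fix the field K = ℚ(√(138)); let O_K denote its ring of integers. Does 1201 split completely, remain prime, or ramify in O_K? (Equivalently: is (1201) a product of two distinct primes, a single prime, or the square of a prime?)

inert — (1201) stays prime in O_K

Since 138 ≢ 1 mod 4, the ring of integers is ℤ[√138] with discriminant 4·138 = 552.
Since gcd(1201, 552) = 1 the prime 1201 does not ramify.
Legendre symbol by Euler's criterion: (138/1201) ≡ 138^600 ≡ 1200 (mod 1201), i.e. (138/1201) = -1.
d is a non-residue mod p, hence 1201 remains inert in O_K.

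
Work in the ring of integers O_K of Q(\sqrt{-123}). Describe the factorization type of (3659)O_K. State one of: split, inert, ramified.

inert

Since -123 ≡ 1 mod 4, the ring of integers is ℤ[(1+√-123)/2] with discriminant -123.
3659 ∤ -123, so 3659 is unramified.
Euler's criterion: (-123)^1829 mod 3659 = 3658. Thus (-123|3659) = -1.
d is a non-residue mod p, hence 3659 remains inert in O_K.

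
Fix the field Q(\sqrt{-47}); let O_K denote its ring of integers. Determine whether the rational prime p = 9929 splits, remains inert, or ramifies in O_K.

splits completely

Since -47 ≡ 1 mod 4, the ring of integers is ℤ[(1+√-47)/2] with discriminant -47.
Since gcd(9929, -47) = 1 the prime 9929 does not ramify.
Compute (-47/9929) via Euler: 9882^((9929-1)/2) mod 9929 = 1, so (-47/9929) = 1.
Legendre symbol 1 ⇒ 9929 is split.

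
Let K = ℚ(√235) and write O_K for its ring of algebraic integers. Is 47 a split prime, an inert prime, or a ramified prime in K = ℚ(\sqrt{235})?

Since 235 ≢ 1 mod 4, the ring of integers is ℤ[√235] with discriminant 4·235 = 940.
disc(K) = 940 = 47·20, so p = 47 is ramified.

ramified — (47) = 𝔭²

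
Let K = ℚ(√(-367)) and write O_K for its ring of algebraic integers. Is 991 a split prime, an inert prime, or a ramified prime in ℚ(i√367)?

remains prime (inert)

-367 mod 4 = 1, hence disc K = -367 and O_K = ℤ[(1+√-367)/2].
991 ∤ -367, so 991 is unramified.
(-367/991) = 624^495 mod 991 = 990, giving Legendre symbol -1.
(-367/991) = -1, so 991 is inert.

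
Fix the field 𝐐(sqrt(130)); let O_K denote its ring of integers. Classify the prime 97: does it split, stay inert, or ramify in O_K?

d = 130 ≡ 2 (mod 4), so O_K = ℤ[√130] and disc(K) = 4d = 520.
97 ∤ 520, so 97 is unramified.
Compute (130/97) via Euler: 33^((97-1)/2) mod 97 = 1, so (130/97) = 1.
(130/97) = 1, so 97 splits.

split — (97) = 𝔭₁𝔭₂ with 𝔭₁ ≠ 𝔭₂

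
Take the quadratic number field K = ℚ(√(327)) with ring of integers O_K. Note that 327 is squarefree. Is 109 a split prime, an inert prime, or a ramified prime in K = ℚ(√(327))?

327 mod 4 = 3, hence disc K = 4·327 = 1308 and O_K = ℤ[√327].
109 divides disc(K) = 1308, so 109 ramifies.

ramified — (109) = 𝔭²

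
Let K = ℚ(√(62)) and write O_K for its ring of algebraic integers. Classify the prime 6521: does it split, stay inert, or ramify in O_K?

6521 remains inert

d = 62 ≡ 2 (mod 4), so O_K = ℤ[√62] and disc(K) = 4d = 248.
6521 ∤ 248, so 6521 is unramified.
Euler's criterion: 62^3260 mod 6521 = 6520. Thus (62|6521) = -1.
(62/6521) = -1, so 6521 is inert.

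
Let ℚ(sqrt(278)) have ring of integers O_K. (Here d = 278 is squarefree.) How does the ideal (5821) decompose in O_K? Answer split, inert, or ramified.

278 mod 4 = 2, hence disc K = 4·278 = 1112 and O_K = ℤ[√278].
5821 ∤ 1112, so 5821 is unramified.
Legendre symbol by Euler's criterion: (278/5821) ≡ 278^2910 ≡ 5820 (mod 5821), i.e. (278/5821) = -1.
(278/5821) = -1, so 5821 is inert.

inert — (5821) stays prime in O_K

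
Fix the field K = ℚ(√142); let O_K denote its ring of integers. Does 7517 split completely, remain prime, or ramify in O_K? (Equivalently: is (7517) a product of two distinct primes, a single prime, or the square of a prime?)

splits completely

d = 142 ≡ 2 (mod 4), so O_K = ℤ[√142] and disc(K) = 4d = 568.
disc(K) = 568 is not divisible by 7517; 7517 is unramified.
Legendre symbol by Euler's criterion: (142/7517) ≡ 142^3758 ≡ 1 (mod 7517), i.e. (142/7517) = 1.
Legendre symbol 1 ⇒ 7517 is split.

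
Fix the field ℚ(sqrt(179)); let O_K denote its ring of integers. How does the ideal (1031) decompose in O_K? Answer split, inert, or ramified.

d = 179 ≡ 3 (mod 4), so O_K = ℤ[√179] and disc(K) = 4d = 716.
Since gcd(1031, 716) = 1 the prime 1031 does not ramify.
(179/1031) = 179^515 mod 1031 = 1, giving Legendre symbol 1.
Legendre symbol 1 ⇒ 1031 is split.

split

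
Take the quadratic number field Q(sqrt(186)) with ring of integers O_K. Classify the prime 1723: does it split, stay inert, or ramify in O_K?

Since 186 ≢ 1 mod 4, the ring of integers is ℤ[√186] with discriminant 4·186 = 744.
disc(K) = 744 is not divisible by 1723; 1723 is unramified.
(186/1723) = 186^861 mod 1723 = 1722, giving Legendre symbol -1.
(186/1723) = -1, so 1723 is inert.

1723 remains inert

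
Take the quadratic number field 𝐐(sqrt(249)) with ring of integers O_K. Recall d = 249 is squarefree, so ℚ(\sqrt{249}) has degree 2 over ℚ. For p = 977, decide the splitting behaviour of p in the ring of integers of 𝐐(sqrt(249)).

977 remains inert

249 mod 4 = 1, hence disc K = 249 and O_K = ℤ[(1+√249)/2].
977 ∤ 249, so 977 is unramified.
(249/977) = 249^488 mod 977 = 976, giving Legendre symbol -1.
Legendre symbol -1 ⇒ 977 is inert.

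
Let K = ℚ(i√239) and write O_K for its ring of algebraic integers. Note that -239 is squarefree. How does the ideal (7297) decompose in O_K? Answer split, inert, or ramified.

Since -239 ≡ 1 mod 4, the ring of integers is ℤ[(1+√-239)/2] with discriminant -239.
Since gcd(7297, -239) = 1 the prime 7297 does not ramify.
Legendre symbol by Euler's criterion: (-239/7297) ≡ (-239)^3648 ≡ 1 (mod 7297), i.e. (-239/7297) = 1.
(-239/7297) = 1, so 7297 splits.

split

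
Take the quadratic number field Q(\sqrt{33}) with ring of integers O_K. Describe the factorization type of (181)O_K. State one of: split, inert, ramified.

split — (181) = 𝔭₁𝔭₂ with 𝔭₁ ≠ 𝔭₂

Since 33 ≡ 1 mod 4, the ring of integers is ℤ[(1+√33)/2] with discriminant 33.
disc(K) = 33 is not divisible by 181; 181 is unramified.
(33/181) = 33^90 mod 181 = 1, giving Legendre symbol 1.
Legendre symbol 1 ⇒ 181 is split.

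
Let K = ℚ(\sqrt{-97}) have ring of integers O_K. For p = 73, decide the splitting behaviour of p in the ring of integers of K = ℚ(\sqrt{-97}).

73 splits in O_K

Since -97 ≢ 1 mod 4, the ring of integers is ℤ[√-97] with discriminant 4·(-97) = -388.
disc(K) = -388 is not divisible by 73; 73 is unramified.
Compute (-97/73) via Euler: 49^((73-1)/2) mod 73 = 1, so (-97/73) = 1.
(-97/73) = 1, so 73 splits.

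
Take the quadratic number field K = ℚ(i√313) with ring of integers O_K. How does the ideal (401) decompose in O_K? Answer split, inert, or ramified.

-313 mod 4 = 3, hence disc K = 4·(-313) = -1252 and O_K = ℤ[√-313].
401 ∤ -1252, so 401 is unramified.
Euler's criterion: (-313)^200 mod 401 = 1. Thus (-313|401) = 1.
d is a quadratic residue mod p, hence 401 splits in O_K.

401 splits in O_K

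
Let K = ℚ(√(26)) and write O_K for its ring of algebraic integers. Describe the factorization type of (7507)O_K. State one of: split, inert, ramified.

26 mod 4 = 2, hence disc K = 4·26 = 104 and O_K = ℤ[√26].
Since gcd(7507, 104) = 1 the prime 7507 does not ramify.
Euler's criterion: 26^3753 mod 7507 = 1. Thus (26|7507) = 1.
Legendre symbol 1 ⇒ 7507 is split.

7507 splits in O_K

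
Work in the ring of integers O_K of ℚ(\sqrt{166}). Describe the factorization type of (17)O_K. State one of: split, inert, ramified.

p splits

d = 166 ≡ 2 (mod 4), so O_K = ℤ[√166] and disc(K) = 4d = 664.
Since gcd(17, 664) = 1 the prime 17 does not ramify.
Legendre symbol by Euler's criterion: (166/17) ≡ 166^8 ≡ 1 (mod 17), i.e. (166/17) = 1.
Legendre symbol 1 ⇒ 17 is split.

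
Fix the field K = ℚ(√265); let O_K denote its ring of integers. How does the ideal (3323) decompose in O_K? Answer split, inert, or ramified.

265 mod 4 = 1, hence disc K = 265 and O_K = ℤ[(1+√265)/2].
3323 ∤ 265, so 3323 is unramified.
Euler's criterion: 265^1661 mod 3323 = 3322. Thus (265|3323) = -1.
d is a non-residue mod p, hence 3323 remains inert in O_K.

p is inert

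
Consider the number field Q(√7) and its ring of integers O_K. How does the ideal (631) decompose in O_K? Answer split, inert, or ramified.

remains prime (inert)

d = 7 ≡ 3 (mod 4), so O_K = ℤ[√7] and disc(K) = 4d = 28.
Since gcd(631, 28) = 1 the prime 631 does not ramify.
Legendre symbol by Euler's criterion: (7/631) ≡ 7^315 ≡ 630 (mod 631), i.e. (7/631) = -1.
(7/631) = -1, so 631 is inert.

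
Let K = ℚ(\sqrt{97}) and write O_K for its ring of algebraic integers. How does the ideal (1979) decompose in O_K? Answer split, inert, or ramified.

97 mod 4 = 1, hence disc K = 97 and O_K = ℤ[(1+√97)/2].
disc(K) = 97 is not divisible by 1979; 1979 is unramified.
Compute (97/1979) via Euler: 97^((1979-1)/2) mod 1979 = 1978, so (97/1979) = -1.
(97/1979) = -1, so 1979 is inert.

inert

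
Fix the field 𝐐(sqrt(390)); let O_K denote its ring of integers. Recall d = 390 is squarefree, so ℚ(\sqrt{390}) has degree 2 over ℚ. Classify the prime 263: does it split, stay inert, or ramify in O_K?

390 mod 4 = 2, hence disc K = 4·390 = 1560 and O_K = ℤ[√390].
263 ∤ 1560, so 263 is unramified.
Compute (390/263) via Euler: 127^((263-1)/2) mod 263 = 262, so (390/263) = -1.
(390/263) = -1, so 263 is inert.

inert — (263) stays prime in O_K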